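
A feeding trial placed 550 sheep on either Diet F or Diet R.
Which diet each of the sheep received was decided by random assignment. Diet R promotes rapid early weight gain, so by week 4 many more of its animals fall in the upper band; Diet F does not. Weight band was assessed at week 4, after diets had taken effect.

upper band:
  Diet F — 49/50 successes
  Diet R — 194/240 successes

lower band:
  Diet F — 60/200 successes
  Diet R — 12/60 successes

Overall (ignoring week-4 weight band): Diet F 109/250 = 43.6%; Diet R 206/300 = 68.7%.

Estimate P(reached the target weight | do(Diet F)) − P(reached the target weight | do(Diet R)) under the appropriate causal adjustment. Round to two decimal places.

Because the diet influences week-4 weight band, week-4 weight band is a post-treatment mediator, not a confounder. Stratifying on it would bias the estimate; the causal effect is the crude pooled difference.
The causal difference is the pooled difference: 0.436 − 0.687 = -0.251.

-0.25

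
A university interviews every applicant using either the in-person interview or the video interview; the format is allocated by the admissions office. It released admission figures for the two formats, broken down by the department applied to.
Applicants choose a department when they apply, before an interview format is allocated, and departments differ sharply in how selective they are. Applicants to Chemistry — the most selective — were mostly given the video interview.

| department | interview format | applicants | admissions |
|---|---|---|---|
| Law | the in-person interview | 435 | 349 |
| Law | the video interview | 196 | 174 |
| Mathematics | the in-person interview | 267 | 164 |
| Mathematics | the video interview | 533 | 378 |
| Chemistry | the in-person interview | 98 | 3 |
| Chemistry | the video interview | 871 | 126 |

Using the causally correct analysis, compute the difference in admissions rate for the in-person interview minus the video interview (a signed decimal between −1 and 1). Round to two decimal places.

Within every department level the video interview has the higher rate, yet pooled the in-person interview does — Simpson's reversal.
Since department is a pre-existing factor (not a product of the interview format) and it affects the outcome on its own, it is a confounder. The stratified rates, not the pooled rate, identify the causal effect.
Adjusting over the population distribution of department: 0.263·(0.802−0.888) + 0.333·(0.614−0.709) + 0.404·(0.031−0.145) = -0.100.

-0.10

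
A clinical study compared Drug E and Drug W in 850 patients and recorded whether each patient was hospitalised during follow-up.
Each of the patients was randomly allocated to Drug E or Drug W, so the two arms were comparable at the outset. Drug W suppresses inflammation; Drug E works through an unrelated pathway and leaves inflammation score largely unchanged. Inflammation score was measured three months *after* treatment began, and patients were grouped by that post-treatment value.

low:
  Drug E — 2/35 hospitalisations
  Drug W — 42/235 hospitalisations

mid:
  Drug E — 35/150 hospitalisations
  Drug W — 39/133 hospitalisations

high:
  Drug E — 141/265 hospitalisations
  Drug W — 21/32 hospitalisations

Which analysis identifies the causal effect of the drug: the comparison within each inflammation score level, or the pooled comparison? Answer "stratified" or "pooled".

pooled

The stratified and pooled comparisons disagree (Drug E wins within each inflammation score; Drug W wins overall), so the answer turns on the causal role of inflammation score.
Because the drug influences inflammation score, inflammation score is a post-treatment mediator, not a confounder. Stratifying on it would bias the estimate; the causal effect is the crude pooled difference.
Pooled: Drug E 39.6% vs Drug W 25.5%; Drug W is lower overall.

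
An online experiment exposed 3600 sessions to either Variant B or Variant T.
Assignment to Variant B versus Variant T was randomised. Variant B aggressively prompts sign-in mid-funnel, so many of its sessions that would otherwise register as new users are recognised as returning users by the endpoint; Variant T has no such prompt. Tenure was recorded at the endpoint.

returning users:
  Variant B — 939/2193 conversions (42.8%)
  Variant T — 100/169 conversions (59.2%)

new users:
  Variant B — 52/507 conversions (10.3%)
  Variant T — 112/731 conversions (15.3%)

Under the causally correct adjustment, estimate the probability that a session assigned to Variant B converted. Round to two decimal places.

User tenure here is a post-treatment variable shaped by the variant; conditioning on it would introduce bias rather than remove it. The overall comparison is the causal one.
So P(outcome | do(Variant B)) is just the pooled rate for Variant B: 991/2700 = 0.367.

0.37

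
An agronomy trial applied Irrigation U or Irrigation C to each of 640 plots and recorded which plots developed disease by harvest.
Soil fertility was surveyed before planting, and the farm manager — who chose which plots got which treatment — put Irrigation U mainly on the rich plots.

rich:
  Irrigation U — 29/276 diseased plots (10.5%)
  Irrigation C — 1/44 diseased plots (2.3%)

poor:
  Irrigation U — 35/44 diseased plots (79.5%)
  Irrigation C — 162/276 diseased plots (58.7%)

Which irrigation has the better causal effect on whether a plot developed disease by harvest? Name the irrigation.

Irrigation C

The soil fertility-specific comparison favours Irrigation C throughout, but the pooled figures favour Irrigation U. The question is whether to condition on soil fertility.
Here soil fertility is a common cause — it drives both which irrigation a case falls under and the outcome. The crude comparison mixes populations; the stratum-specific rates are the causally relevant ones.
Within each level — rich: 10.5% vs 2.3%; poor: 79.5% vs 58.7% — Irrigation C is lower every time.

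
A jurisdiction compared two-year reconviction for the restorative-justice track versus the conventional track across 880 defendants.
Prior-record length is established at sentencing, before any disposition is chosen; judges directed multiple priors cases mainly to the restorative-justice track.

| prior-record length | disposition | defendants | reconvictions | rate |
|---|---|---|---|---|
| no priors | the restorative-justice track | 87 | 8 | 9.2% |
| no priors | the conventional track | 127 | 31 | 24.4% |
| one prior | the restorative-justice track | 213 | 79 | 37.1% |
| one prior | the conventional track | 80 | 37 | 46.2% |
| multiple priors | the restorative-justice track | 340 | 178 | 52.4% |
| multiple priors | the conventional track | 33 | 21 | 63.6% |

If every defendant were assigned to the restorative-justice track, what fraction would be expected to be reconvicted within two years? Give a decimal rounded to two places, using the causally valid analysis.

0.37

The imbalance in prior-record length arose from how defendants were allocated, not from anything the disposition did; and prior-record length independently affects the outcome. The pooled gap is confounded — condition on prior-record length.
Standardising the restorative-justice track to the population prior-record length mix: 0.243·8/87 + 0.333·79/213 + 0.424·178/340 = 0.368.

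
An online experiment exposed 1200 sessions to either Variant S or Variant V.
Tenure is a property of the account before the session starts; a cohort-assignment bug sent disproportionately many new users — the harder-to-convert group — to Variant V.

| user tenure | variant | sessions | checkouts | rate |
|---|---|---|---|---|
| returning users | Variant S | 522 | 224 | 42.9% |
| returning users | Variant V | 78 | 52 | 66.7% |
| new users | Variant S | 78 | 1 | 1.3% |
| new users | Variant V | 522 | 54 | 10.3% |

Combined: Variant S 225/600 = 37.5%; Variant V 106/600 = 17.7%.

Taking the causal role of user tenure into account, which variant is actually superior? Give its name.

Variant V is higher inside every user tenure stratum but Variant S is higher in aggregate. Whether to stratify depends on how user tenure relates to the variant.
User tenure satisfies the back-door criterion: it is not a descendant of the variant, and it blocks the spurious path from variant to outcome. Adjusting for it (i.e., using the within-user tenure rates) gives the causal effect.
Within each level — returning users: 42.9% vs 66.7%; new users: 1.3% vs 10.3% — Variant V is higher every time.

Variant V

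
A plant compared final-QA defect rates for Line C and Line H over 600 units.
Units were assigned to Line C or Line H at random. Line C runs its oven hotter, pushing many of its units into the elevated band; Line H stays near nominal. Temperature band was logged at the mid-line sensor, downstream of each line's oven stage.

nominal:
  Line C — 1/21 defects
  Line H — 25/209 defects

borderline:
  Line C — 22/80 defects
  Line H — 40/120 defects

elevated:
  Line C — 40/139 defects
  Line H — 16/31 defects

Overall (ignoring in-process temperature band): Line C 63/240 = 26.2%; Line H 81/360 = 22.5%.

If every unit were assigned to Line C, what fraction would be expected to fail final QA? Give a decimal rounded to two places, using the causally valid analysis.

The stratified and pooled comparisons disagree (Line C wins within each in-process temperature band; Line H wins overall), so the answer turns on the causal role of in-process temperature band.
In-process temperature band lies on the pathway line → in-process temperature band → outcome, so adjusting for it blocks the indirect effect. For the total causal effect of line, use the unadjusted pooled rates.
So P(outcome | do(Line C)) is just the pooled rate for Line C: 63/240 = 0.263.

0.26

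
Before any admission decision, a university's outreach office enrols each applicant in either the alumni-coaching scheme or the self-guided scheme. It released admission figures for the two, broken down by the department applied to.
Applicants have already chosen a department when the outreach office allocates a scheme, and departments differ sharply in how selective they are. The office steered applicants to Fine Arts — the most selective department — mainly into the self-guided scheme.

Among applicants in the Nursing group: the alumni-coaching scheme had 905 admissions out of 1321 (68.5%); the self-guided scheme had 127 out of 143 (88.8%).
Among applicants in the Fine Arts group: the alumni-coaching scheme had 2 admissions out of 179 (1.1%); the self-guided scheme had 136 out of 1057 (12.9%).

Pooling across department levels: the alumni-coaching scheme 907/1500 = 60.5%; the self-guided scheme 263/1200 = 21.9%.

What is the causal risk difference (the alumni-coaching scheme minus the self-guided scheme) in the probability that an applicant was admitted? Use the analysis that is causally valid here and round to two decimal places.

the self-guided scheme is higher inside every department stratum but the alumni-coaching scheme is higher in aggregate. Whether to stratify depends on how department relates to the outreach scheme.
Department is set before the outreach scheme has any effect — it is not caused by the outreach scheme — and it independently drives the outcome. That makes it a confounder, so the causal comparison is within department levels.
Adjusting over the population distribution of department: 0.542·(0.685−0.888) + 0.458·(0.011−0.129) = -0.164.

-0.16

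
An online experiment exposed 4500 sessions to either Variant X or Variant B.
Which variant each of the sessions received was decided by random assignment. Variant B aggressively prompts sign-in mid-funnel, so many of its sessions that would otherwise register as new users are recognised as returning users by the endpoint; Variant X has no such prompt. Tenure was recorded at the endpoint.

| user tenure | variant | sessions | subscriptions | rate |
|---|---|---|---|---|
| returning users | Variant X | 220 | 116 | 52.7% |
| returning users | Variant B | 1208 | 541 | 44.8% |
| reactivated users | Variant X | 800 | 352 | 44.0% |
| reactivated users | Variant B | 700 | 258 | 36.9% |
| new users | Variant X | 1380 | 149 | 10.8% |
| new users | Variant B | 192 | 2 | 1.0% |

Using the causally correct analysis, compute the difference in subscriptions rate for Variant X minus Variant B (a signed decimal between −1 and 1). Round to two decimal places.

The user tenure-specific comparison favours Variant X throughout, but the pooled figures favour Variant B. The question is whether to condition on user tenure.
User tenure is downstream of the variant. One should not condition on a consequence of treatment, so the overall rates are the right comparison.
The causal difference is the pooled difference: 0.257 − 0.381 = -0.124.

-0.12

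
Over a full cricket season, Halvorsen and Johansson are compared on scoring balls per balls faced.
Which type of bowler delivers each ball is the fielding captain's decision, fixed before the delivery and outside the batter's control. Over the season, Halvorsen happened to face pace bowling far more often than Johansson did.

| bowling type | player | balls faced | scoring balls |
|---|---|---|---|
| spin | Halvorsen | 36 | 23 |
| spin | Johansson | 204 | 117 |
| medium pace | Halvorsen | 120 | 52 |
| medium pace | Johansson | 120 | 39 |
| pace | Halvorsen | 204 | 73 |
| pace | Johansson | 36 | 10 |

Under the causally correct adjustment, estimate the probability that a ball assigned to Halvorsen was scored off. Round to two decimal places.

Halvorsen is higher inside every bowling type stratum but Johansson is higher in aggregate. Whether to stratify depends on how bowling type relates to the player.
Bowling type satisfies the back-door criterion: it is not a descendant of the player, and it blocks the spurious path from player to outcome. Adjusting for it (i.e., using the within-bowling type rates) gives the causal effect.
Standardising Halvorsen to the population bowling type mix: 0.333·23/36 + 0.333·52/120 + 0.333·73/204 = 0.477.

0.48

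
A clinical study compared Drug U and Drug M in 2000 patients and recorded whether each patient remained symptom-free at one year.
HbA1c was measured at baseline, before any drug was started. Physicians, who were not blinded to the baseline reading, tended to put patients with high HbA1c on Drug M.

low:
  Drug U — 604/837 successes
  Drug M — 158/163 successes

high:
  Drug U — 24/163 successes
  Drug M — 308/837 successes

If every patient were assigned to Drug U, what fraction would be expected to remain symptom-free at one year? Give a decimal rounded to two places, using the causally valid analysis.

0.43

HbA1c is set before the drug has any effect — it is not caused by the drug — and it independently drives the outcome. That makes it a confounder, so the causal comparison is within HbA1c levels.
Standardising Drug U to the population HbA1c mix: 0.500·604/837 + 0.500·24/163 = 0.434.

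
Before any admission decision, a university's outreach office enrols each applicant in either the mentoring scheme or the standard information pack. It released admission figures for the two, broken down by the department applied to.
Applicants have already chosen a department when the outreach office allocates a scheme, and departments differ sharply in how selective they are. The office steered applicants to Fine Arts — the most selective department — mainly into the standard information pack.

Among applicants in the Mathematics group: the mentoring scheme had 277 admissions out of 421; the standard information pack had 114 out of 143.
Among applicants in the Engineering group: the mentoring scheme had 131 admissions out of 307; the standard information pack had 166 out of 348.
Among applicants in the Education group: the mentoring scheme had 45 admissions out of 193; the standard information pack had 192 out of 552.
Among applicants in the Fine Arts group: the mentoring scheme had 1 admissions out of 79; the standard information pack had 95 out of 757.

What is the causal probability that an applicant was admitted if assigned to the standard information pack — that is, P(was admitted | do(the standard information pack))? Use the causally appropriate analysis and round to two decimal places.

0.40

The department-specific comparison favours the standard information pack throughout, but the pooled figures favour the mentoring scheme. The question is whether to condition on department.
Department is set before the outreach scheme has any effect — it is not caused by the outreach scheme — and it independently drives the outcome. That makes it a confounder, so the causal comparison is within department levels.
Standardising the standard information pack to the population department mix: 0.201·114/143 + 0.234·166/348 + 0.266·192/552 + 0.299·95/757 = 0.402.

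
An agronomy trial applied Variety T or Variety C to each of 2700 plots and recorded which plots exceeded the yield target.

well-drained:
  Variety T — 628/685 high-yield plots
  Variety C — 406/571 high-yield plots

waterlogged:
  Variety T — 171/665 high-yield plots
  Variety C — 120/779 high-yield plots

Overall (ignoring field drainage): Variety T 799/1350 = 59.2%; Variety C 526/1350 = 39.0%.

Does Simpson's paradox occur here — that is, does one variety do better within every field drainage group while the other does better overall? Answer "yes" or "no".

Within each field drainage level (well-drained 91.7% vs 71.1%; waterlogged 25.7% vs 15.4%), Variety T has the higher rate every time. Pooled: 59.2% vs 39.0% — Variety T has the higher rate overall. They agree.

no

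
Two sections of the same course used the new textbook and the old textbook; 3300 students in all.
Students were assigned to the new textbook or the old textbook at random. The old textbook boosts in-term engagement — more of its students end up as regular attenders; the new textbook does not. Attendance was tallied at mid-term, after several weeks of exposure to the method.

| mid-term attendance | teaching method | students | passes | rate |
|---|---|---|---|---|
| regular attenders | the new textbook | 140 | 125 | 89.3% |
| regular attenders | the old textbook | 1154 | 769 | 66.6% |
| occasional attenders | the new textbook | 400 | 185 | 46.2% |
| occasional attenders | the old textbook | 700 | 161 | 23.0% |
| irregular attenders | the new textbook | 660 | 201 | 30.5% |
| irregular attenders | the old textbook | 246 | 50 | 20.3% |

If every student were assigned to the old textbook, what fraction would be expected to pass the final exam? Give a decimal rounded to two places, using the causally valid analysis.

The mid-term attendance-specific comparison favours the new textbook throughout, but the pooled figures favour the old textbook. The question is whether to condition on mid-term attendance.
The distribution of mid-term attendance is itself part of what the teaching method does — it is an intermediate outcome. Holding it fixed would remove that part of the effect; the total effect is the pooled difference.
So P(outcome | do(the old textbook)) is just the pooled rate for the old textbook: 980/2100 = 0.467.

0.47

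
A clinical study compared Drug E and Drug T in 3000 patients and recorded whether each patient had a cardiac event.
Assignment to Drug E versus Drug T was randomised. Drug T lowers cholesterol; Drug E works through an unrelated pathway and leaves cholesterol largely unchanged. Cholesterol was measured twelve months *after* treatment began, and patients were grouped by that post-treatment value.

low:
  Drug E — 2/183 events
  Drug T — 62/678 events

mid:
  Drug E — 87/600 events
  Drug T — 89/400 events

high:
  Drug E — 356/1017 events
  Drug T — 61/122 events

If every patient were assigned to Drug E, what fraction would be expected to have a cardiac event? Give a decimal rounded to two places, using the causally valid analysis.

Drug E is lower inside every cholesterol stratum but Drug T is lower in aggregate. Whether to stratify depends on how cholesterol relates to the drug.
The distribution of cholesterol is itself part of what the drug does — it is an intermediate outcome. Holding it fixed would remove that part of the effect; the total effect is the pooled difference.
So P(outcome | do(Drug E)) is just the pooled rate for Drug E: 445/1800 = 0.247.

0.25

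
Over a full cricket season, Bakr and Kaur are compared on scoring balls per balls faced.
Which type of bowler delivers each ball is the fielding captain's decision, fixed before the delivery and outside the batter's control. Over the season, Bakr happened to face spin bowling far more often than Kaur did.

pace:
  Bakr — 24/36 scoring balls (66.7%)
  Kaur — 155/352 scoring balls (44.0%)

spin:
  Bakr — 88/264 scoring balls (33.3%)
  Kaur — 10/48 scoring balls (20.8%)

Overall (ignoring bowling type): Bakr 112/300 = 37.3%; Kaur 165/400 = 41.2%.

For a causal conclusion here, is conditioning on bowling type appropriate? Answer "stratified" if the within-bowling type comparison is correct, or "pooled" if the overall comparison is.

Bowling type is set before the player has any effect — it is not caused by the player — and it independently drives the outcome. That makes it a confounder, so the causal comparison is within bowling type levels.
Within each level — pace: 66.7% vs 44.0%; spin: 33.3% vs 20.8% — Bakr is higher every time.

stratified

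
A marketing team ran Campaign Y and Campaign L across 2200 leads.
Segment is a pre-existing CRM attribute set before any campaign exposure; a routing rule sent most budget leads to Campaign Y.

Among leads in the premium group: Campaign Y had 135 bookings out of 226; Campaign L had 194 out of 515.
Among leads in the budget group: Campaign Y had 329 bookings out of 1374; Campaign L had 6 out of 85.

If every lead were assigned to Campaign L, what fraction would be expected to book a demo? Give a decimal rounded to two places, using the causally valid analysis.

The stratified and pooled comparisons disagree (Campaign Y wins within each customer segment; Campaign L wins overall), so the answer turns on the causal role of customer segment.
Since customer segment is a pre-existing factor (not a product of the campaign) and it affects the outcome on its own, it is a confounder. The stratified rates, not the pooled rate, identify the causal effect.
Standardising Campaign L to the population customer segment mix: 0.337·194/515 + 0.663·6/85 = 0.174.

0.17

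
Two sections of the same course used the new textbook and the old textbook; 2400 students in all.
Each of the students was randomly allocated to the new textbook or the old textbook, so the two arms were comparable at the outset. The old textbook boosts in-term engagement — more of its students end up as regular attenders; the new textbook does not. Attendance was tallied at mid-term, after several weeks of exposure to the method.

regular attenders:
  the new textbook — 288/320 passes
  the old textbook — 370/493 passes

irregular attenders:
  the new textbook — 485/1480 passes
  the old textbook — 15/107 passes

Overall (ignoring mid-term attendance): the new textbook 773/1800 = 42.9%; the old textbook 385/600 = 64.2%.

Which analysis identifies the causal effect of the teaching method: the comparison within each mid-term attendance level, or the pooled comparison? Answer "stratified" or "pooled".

pooled

Mid-term attendance is recorded after the teaching method and is itself shifted by it — it sits on the causal path from teaching method to outcome. Conditioning on a mediator would strip out part of the effect we want; the pooled comparison gives the total causal effect.
Pooled: the new textbook 42.9% vs the old textbook 64.2%; the old textbook is higher overall.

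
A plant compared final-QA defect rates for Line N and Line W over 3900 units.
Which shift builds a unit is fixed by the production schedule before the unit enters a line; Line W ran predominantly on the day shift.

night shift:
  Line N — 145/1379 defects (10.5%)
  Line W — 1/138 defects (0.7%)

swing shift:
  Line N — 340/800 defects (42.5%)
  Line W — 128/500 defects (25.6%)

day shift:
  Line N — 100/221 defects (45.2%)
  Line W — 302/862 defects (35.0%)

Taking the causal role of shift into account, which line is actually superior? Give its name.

The stratified and pooled comparisons disagree (Line W wins within each shift; Line N wins overall), so the answer turns on the causal role of shift.
Nothing the line does changes shift; the imbalance is an allocation artefact. With shift also predicting the outcome, the pooled figure is confounded, and the within-stratum comparison is the causal one.
Within each level — night shift: 10.5% vs 0.7%; swing shift: 42.5% vs 25.6%; day shift: 45.2% vs 35.0% — Line W is lower every time.

Line W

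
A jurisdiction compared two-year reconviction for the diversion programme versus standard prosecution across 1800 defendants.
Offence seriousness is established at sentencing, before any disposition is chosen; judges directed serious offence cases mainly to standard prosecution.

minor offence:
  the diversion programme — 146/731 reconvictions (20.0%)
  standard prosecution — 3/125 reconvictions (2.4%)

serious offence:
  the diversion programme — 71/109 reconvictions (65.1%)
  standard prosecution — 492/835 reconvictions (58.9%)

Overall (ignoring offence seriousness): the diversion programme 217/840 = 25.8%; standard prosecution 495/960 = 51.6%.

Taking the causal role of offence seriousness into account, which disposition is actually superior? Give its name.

standard prosecution is lower inside every offence seriousness stratum but the diversion programme is lower in aggregate. Whether to stratify depends on how offence seriousness relates to the disposition.
The imbalance in offence seriousness arose from how defendants were allocated, not from anything the disposition did; and offence seriousness independently affects the outcome. The pooled gap is confounded — condition on offence seriousness.
Within each level — minor offence: 20.0% vs 2.4%; serious offence: 65.1% vs 58.9% — standard prosecution is lower every time.

standard prosecution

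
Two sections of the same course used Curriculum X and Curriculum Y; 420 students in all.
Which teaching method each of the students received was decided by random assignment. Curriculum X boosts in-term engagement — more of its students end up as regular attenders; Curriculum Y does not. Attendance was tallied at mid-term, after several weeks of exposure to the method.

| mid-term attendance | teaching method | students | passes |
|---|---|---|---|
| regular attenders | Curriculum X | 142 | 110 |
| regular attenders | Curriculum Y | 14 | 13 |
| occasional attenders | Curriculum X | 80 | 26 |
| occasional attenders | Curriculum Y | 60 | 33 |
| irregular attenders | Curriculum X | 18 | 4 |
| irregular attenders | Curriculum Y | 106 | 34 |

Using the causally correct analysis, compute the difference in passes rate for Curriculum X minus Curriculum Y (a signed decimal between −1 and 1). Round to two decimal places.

The stratified and pooled comparisons disagree (Curriculum Y wins within each mid-term attendance; Curriculum X wins overall), so the answer turns on the causal role of mid-term attendance.
Stratifying would compare teaching methods among students the teaching methods themselves sorted into mid-term attendance groups — a form of selection on an intermediate. The unconditioned pooled rates give the total causal effect.
The causal difference is the pooled difference: 0.583 − 0.444 = +0.139.

+0.14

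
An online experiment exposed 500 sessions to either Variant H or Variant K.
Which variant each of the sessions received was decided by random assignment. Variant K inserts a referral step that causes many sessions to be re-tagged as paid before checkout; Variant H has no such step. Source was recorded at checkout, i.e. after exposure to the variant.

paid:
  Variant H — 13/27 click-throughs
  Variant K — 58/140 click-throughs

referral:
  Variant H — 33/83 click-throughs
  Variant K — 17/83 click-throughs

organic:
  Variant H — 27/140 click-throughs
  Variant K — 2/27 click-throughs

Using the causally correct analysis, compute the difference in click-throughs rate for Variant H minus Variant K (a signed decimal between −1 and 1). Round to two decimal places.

The stratified and pooled comparisons disagree (Variant H wins within each traffic source; Variant K wins overall), so the answer turns on the causal role of traffic source.
Traffic source is recorded after the variant and is itself shifted by it — it sits on the causal path from variant to outcome. Conditioning on a mediator would strip out part of the effect we want; the pooled comparison gives the total causal effect.
The causal difference is the pooled difference: 0.292 − 0.308 = -0.016.

-0.02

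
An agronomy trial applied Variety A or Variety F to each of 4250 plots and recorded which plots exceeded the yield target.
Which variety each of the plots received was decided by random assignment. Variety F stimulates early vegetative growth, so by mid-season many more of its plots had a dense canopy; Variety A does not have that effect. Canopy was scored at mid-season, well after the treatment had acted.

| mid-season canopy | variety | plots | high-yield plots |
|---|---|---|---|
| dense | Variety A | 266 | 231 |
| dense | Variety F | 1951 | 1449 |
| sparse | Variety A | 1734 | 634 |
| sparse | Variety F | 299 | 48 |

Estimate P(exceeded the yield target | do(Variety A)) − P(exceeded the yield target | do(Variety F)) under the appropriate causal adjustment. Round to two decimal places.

-0.23

Stratifying would compare varietys among plots the varietys themselves sorted into mid-season canopy groups — a form of selection on an intermediate. The unconditioned pooled rates give the total causal effect.
The causal difference is the pooled difference: 0.432 − 0.665 = -0.233.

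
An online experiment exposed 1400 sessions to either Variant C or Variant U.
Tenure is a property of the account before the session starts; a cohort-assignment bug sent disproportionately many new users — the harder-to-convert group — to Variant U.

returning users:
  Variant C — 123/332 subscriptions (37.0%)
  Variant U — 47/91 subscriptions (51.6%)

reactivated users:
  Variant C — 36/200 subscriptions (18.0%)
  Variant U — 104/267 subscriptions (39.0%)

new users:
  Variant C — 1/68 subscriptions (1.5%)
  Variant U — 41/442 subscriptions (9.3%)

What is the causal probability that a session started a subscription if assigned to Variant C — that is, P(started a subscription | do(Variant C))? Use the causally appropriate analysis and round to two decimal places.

0.18

Here user tenure is a common cause — it drives both which variant a case falls under and the outcome. The crude comparison mixes populations; the stratum-specific rates are the causally relevant ones.
Standardising Variant C to the population user tenure mix: 0.302·123/332 + 0.334·36/200 + 0.364·1/68 = 0.177.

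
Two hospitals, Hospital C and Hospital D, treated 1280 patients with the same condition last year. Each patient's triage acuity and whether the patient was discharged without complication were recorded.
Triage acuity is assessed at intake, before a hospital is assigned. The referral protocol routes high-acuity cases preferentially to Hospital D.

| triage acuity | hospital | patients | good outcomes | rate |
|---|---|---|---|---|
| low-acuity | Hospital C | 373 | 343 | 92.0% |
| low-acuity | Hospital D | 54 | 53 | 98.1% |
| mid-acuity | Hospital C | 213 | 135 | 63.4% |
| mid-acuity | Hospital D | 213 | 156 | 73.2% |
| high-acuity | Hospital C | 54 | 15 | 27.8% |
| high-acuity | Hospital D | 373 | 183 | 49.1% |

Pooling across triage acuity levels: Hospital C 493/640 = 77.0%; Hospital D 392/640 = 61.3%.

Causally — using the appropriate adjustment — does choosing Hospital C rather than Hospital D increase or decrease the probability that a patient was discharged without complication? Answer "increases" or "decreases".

Here triage acuity is a common cause — it drives both which hospital a case falls under and the outcome. The crude comparison mixes populations; the stratum-specific rates are the causally relevant ones.
Within each level — low-acuity: 92.0% vs 98.1%; mid-acuity: 63.4% vs 73.2%; high-acuity: 27.8% vs 49.1% — Hospital D is higher every time.

decreases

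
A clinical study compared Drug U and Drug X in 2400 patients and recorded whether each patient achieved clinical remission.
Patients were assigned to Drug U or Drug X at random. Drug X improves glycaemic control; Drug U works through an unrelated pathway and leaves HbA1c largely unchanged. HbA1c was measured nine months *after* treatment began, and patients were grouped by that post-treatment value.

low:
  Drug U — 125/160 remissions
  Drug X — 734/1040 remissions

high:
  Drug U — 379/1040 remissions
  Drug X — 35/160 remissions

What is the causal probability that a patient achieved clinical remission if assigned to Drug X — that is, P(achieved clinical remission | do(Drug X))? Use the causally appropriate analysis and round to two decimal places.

0.64

HbA1c is downstream of the drug. One should not condition on a consequence of treatment, so the overall rates are the right comparison.
So P(outcome | do(Drug X)) is just the pooled rate for Drug X: 769/1200 = 0.641.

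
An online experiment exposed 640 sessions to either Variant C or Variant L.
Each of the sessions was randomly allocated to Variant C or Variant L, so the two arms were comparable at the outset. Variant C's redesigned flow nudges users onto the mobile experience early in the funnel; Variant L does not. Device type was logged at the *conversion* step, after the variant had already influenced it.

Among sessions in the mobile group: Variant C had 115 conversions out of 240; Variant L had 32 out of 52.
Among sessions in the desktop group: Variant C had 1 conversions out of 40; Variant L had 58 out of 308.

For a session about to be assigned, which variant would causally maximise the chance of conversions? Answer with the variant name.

Because the variant influences device type, device type is a post-treatment mediator, not a confounder. Stratifying on it would bias the estimate; the causal effect is the crude pooled difference.
Pooled: Variant C 41.4% vs Variant L 25.0%; Variant C is higher overall.

Variant C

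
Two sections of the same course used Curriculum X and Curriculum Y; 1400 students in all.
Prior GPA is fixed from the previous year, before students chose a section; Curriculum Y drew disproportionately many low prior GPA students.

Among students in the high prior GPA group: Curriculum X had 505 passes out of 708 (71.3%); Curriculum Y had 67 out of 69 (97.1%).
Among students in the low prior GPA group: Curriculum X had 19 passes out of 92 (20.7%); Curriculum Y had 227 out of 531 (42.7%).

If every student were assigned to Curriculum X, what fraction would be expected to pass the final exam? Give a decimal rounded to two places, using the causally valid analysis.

Prior GPA band is set before the teaching method has any effect — it is not caused by the teaching method — and it independently drives the outcome. That makes it a confounder, so the causal comparison is within prior GPA band levels.
Standardising Curriculum X to the population prior GPA band mix: 0.555·505/708 + 0.445·19/92 = 0.488.

0.49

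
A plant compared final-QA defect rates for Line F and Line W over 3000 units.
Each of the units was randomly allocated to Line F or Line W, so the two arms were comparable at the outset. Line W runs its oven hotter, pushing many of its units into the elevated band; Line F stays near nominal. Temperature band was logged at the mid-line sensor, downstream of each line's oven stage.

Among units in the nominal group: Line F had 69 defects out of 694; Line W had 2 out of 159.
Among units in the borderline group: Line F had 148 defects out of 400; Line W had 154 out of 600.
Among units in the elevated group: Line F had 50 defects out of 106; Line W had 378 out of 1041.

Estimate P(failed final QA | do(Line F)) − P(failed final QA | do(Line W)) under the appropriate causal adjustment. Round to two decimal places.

Line W is lower inside every in-process temperature band stratum but Line F is lower in aggregate. Whether to stratify depends on how in-process temperature band relates to the line.
Because the line influences in-process temperature band, in-process temperature band is a post-treatment mediator, not a confounder. Stratifying on it would bias the estimate; the causal effect is the crude pooled difference.
The causal difference is the pooled difference: 0.223 − 0.297 = -0.074.

-0.07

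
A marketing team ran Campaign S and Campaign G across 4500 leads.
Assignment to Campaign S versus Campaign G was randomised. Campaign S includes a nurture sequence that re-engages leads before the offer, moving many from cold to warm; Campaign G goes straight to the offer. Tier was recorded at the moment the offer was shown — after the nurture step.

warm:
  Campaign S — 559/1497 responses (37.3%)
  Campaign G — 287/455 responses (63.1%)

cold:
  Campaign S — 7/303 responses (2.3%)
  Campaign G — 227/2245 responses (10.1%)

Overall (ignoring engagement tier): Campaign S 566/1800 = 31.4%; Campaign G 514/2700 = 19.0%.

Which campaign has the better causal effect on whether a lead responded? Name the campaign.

The distribution of engagement tier is itself part of what the campaign does — it is an intermediate outcome. Holding it fixed would remove that part of the effect; the total effect is the pooled difference.
Pooled: Campaign S 31.4% vs Campaign G 19.0%; Campaign S is higher overall.

Campaign S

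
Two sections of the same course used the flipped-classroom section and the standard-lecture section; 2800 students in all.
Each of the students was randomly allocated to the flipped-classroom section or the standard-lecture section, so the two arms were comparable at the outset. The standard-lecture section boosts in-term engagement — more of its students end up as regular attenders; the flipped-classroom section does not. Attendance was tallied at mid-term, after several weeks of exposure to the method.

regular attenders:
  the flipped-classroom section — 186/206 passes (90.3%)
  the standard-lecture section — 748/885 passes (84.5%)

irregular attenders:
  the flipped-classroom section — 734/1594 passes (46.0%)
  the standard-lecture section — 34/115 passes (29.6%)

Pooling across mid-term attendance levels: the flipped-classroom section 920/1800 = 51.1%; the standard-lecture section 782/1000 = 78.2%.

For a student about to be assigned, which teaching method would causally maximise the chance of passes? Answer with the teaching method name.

the standard-lecture section

Mid-term attendance here is a post-treatment variable shaped by the teaching method; conditioning on it would introduce bias rather than remove it. The overall comparison is the causal one.
Pooled: the flipped-classroom section 51.1% vs the standard-lecture section 78.2%; the standard-lecture section is higher overall.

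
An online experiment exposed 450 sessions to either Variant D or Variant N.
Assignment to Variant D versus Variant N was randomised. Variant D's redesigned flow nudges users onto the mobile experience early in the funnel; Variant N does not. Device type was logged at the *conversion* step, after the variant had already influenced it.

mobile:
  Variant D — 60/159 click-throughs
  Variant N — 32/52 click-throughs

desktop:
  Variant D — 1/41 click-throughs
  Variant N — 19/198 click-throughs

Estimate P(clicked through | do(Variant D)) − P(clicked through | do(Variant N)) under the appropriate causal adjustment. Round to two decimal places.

+0.10

The device type-specific comparison favours Variant N throughout, but the pooled figures favour Variant D. The question is whether to condition on device type.
Device type is recorded after the variant and is itself shifted by it — it sits on the causal path from variant to outcome. Conditioning on a mediator would strip out part of the effect we want; the pooled comparison gives the total causal effect.
The causal difference is the pooled difference: 0.305 − 0.204 = +0.101.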